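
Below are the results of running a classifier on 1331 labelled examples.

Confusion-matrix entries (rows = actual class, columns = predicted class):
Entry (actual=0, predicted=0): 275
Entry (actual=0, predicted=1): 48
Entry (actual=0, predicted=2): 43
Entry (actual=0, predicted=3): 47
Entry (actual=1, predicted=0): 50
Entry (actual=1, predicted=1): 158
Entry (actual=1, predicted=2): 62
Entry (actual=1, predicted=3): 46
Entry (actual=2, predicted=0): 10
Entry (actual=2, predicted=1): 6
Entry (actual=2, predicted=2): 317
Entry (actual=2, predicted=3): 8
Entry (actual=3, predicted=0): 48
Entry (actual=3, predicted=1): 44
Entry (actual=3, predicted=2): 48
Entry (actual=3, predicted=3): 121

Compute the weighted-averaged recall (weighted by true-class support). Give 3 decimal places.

0.654

Per-class recall (TP/(TP+FN)):
  0: TP=275, FN=48+43+47=138 → 275/413 = 0.6659
  1: TP=158, FN=50+62+46=158 → 158/316 = 0.5000
  2: TP=317, FN=10+6+8=24 → 317/341 = 0.9296
  3: TP=121, FN=48+44+48=140 → 121/261 = 0.4636
Weighted-recall = Σ (supportᵢ/N)·recallᵢ with N=1331: (413/1331)·0.6659 + (316/1331)·0.5000 + (341/1331)·0.9296 + (261/1331)·0.4636 = 0.654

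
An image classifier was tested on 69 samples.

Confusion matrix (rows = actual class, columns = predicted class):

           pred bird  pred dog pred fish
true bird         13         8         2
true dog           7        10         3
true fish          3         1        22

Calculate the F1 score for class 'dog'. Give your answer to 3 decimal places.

0.513

Treat 'dog' as positive and all other classes as negative.
F1 score = 2·TP/(2·TP+FP+FN).
dog: TP=10, FP=8+1=9, FN=7+3=10 → 20/39 = 0.5128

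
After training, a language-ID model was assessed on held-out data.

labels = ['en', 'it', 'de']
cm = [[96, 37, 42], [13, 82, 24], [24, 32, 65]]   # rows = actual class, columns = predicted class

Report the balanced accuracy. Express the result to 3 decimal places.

0.592

Balanced accuracy = mean of per-class recall.
  en: recall = 96/175 = 0.5486
  it: recall = 82/119 = 0.6891
  de: recall = 65/121 = 0.5372
Mean = (0.5486 + 0.6891 + 0.5372) / 3 = 0.592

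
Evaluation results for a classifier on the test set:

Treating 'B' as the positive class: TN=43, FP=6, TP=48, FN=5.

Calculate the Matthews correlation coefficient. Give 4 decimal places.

0.7840

MCC = (TP·TN − FP·FN) / √((TP+FP)(TP+FN)(TN+FP)(TN+FN))
Numerator = 48·43 − 6·5 = 2034
Denominator = √(54·53·49·48) = √6731424 = 2594.4988
MCC = 2034 / 2594.4988 = 0.7840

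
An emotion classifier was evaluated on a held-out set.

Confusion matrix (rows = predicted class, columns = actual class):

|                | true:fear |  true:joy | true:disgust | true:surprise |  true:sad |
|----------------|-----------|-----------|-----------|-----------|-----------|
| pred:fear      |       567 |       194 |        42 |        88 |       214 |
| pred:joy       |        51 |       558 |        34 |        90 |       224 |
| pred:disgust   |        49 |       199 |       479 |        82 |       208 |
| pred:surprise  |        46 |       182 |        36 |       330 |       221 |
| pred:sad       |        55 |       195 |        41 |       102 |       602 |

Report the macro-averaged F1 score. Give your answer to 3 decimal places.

0.520

Per-class F1 score (2·TP/(2·TP+FP+FN)):
  fear: TP=567, FP=194+42+88+214=538, FN=51+49+46+55=201 → 1134/1873 = 0.6054
  joy: TP=558, FP=51+34+90+224=399, FN=194+199+182+195=770 → 1116/2285 = 0.4884
  disgust: TP=479, FP=49+199+82+208=538, FN=42+34+36+41=153 → 958/1649 = 0.5810
  surprise: TP=330, FP=46+182+36+221=485, FN=88+90+82+102=362 → 660/1507 = 0.4380
  sad: TP=602, FP=55+195+41+102=393, FN=214+224+208+221=867 → 1204/2464 = 0.4886
Macro-F1 score = mean = (0.6054 + 0.4884 + 0.5810 + 0.4380 + 0.4886) / 5 = 0.520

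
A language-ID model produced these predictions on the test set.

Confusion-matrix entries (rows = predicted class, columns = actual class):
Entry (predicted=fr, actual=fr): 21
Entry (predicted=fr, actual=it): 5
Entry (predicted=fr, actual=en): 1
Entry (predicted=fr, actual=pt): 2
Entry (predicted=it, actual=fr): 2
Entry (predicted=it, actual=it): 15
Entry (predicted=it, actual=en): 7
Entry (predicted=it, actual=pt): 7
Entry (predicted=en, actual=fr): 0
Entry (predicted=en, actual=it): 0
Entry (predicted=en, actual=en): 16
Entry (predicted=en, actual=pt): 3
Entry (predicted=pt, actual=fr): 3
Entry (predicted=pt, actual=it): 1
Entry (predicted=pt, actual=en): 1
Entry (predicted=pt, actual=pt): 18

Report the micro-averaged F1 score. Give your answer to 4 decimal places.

Micro-averaging pools counts across classes: ΣTP=70, ΣFP=32, ΣFN=32.
Micro-F1 score = 2·TP/(2·TP+FP+FN) on pooled counts = 0.6863 (equals overall accuracy in single-label multiclass).

0.6863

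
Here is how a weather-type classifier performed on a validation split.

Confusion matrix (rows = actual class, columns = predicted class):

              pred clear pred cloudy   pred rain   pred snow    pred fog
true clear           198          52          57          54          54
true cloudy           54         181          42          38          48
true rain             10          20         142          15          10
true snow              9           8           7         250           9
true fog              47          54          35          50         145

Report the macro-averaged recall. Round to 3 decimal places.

Per-class recall (TP/(TP+FN)):
  clear: TP=198, FN=52+57+54+54=217 → 198/415 = 0.4771
  cloudy: TP=181, FN=54+42+38+48=182 → 181/363 = 0.4986
  rain: TP=142, FN=10+20+15+10=55 → 142/197 = 0.7208
  snow: TP=250, FN=9+8+7+9=33 → 250/283 = 0.8834
  fog: TP=145, FN=47+54+35+50=186 → 145/331 = 0.4381
Macro-recall = mean = (0.4771 + 0.4986 + 0.7208 + 0.8834 + 0.4381) / 5 = 0.604

0.604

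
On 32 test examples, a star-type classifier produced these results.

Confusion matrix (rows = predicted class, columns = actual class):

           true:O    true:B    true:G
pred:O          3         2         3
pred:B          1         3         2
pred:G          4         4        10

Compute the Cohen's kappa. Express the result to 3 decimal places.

0.195

Observed agreement pₒ = trace/N = 16/32 = 0.5000
Expected agreement pₑ = Σ (rowᵢ·colᵢ)/N² = (8·8 + 9·6 + 15·18)/32² = 0.3789
κ = (pₒ − pₑ)/(1 − pₑ) = (0.5000 − 0.3789)/(1 − 0.3789) = 0.195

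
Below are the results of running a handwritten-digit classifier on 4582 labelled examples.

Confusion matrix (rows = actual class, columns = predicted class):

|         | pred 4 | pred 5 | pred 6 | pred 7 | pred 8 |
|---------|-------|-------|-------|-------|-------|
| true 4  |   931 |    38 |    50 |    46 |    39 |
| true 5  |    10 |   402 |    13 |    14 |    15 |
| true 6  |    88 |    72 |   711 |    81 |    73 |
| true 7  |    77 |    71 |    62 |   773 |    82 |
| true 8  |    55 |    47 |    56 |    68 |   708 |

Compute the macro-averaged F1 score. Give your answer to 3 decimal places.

Per-class F1 score (2·TP/(2·TP+FP+FN)):
  4: TP=931, FP=10+88+77+55=230, FN=38+50+46+39=173 → 1862/2265 = 0.8221
  5: TP=402, FP=38+72+71+47=228, FN=10+13+14+15=52 → 804/1084 = 0.7417
  6: TP=711, FP=50+13+62+56=181, FN=88+72+81+73=314 → 1422/1917 = 0.7418
  7: TP=773, FP=46+14+81+68=209, FN=77+71+62+82=292 → 1546/2047 = 0.7553
  8: TP=708, FP=39+15+73+82=209, FN=55+47+56+68=226 → 1416/1851 = 0.7650
Macro-F1 score = mean = (0.8221 + 0.7417 + 0.7418 + 0.7553 + 0.7650) / 5 = 0.765

0.765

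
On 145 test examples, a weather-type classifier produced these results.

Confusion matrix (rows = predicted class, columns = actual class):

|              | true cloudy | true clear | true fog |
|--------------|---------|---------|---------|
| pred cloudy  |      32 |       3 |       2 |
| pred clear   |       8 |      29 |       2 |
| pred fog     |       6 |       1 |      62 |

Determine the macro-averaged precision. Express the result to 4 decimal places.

0.8357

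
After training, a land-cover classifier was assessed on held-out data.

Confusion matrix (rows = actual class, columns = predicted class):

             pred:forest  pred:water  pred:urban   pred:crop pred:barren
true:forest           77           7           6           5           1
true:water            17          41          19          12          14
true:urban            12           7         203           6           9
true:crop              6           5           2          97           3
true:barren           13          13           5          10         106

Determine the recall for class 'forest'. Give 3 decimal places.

One-vs-rest for 'forest': TP = diagonal; FP = other classes predicted 'forest'; FN = 'forest' predicted as other.
recall = TP/(TP+FN).
forest: TP=77, FN=7+6+5+1=19 → 77/96 = 0.8021

0.802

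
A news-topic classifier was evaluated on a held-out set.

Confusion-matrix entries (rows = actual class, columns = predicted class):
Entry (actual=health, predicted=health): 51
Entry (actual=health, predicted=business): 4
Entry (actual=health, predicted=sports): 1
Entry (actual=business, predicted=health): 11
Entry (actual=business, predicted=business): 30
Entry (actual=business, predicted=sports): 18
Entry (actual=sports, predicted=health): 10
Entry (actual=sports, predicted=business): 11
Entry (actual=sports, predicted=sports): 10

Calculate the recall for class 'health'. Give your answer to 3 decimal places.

recall = TP/(TP+FN).
health: TP=51, FN=4+1=5 → 51/56 = 0.9107

0.911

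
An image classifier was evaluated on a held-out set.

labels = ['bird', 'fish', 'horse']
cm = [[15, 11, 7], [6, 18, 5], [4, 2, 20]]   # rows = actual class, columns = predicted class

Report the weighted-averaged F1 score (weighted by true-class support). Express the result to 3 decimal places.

0.595

Per-class F1 score (2·TP/(2·TP+FP+FN)):
  bird: TP=15, FP=6+4=10, FN=11+7=18 → 30/58 = 0.5172
  fish: TP=18, FP=11+2=13, FN=6+5=11 → 36/60 = 0.6000
  horse: TP=20, FP=7+5=12, FN=4+2=6 → 40/58 = 0.6897
Weighted-F1 score = Σ (supportᵢ/N)·F1 scoreᵢ with N=88: (33/88)·0.5172 + (29/88)·0.6000 + (26/88)·0.6897 = 0.595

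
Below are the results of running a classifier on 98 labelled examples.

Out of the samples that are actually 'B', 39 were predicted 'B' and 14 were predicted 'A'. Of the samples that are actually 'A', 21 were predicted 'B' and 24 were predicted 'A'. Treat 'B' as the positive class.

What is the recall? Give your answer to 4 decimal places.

0.7358

Recall = TP/(TP+FN) = 39/(39+14) = 39/53 = 0.7358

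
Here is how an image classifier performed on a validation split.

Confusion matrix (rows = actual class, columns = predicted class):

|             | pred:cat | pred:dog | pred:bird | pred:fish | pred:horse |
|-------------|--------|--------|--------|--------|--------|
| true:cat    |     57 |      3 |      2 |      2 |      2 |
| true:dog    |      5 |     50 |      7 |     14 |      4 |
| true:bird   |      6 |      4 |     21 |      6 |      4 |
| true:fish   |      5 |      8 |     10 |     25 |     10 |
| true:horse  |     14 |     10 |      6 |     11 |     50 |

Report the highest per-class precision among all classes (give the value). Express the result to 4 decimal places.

0.7143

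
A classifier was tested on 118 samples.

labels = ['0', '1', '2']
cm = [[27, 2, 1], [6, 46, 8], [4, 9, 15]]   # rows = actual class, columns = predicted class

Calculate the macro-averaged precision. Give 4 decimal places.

Per-class precision (TP/(TP+FP)):
  0: TP=27, FP=6+4=10 → 27/37 = 0.72973
  1: TP=46, FP=2+9=11 → 46/57 = 0.80702
  2: TP=15, FP=1+8=9 → 15/24 = 0.62500
Macro-precision = mean = (0.72973 + 0.80702 + 0.62500) / 3 = 0.7206

0.7206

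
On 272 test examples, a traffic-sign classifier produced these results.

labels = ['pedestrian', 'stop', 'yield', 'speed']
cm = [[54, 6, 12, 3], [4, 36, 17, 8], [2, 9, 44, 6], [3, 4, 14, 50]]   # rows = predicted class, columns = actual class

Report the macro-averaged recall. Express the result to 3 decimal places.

Per-class recall (TP/(TP+FN)):
  pedestrian: TP=54, FN=4+2+3=9 → 54/63 = 0.8571
  stop: TP=36, FN=6+9+4=19 → 36/55 = 0.6545
  yield: TP=44, FN=12+17+14=43 → 44/87 = 0.5057
  speed: TP=50, FN=3+8+6=17 → 50/67 = 0.7463
Macro-recall = mean = (0.8571 + 0.6545 + 0.5057 + 0.7463) / 4 = 0.691

0.691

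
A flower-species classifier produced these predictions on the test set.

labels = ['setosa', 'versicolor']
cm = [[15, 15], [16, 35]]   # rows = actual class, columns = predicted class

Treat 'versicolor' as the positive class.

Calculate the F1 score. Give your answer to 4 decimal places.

0.6931

Precision = TP/(TP+FP) = 35/50 = 0.7000
Recall = TP/(TP+FN) = 35/51 = 0.6863
F1 = 2·TP/(2·TP+FP+FN) = 70/101 = 0.6931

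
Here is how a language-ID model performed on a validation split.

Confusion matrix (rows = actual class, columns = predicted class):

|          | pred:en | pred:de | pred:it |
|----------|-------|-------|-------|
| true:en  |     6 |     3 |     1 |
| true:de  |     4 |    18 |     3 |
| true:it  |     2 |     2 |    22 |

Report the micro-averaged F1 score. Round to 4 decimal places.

0.7541

Micro-averaging pools counts across classes: ΣTP=46, ΣFP=15, ΣFN=15.
Micro-F1 score = 2·TP/(2·TP+FP+FN) on pooled counts = 0.7541 (equals overall accuracy in single-label multiclass).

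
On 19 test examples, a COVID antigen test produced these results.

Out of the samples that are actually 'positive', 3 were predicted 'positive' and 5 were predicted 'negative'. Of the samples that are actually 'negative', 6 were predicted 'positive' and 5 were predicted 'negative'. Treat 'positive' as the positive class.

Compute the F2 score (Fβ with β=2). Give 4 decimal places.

Fβ = (1+β²)·TP / ((1+β²)·TP + β²·FN + FP), with β²=4
= 5·3 / (5·3 + 4·5 + 6) = 0.3659

0.3659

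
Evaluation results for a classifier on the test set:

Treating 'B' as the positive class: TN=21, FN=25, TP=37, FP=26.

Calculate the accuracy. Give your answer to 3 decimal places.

Accuracy = (TP+TN)/N = (37+21)/109 = 0.532

0.532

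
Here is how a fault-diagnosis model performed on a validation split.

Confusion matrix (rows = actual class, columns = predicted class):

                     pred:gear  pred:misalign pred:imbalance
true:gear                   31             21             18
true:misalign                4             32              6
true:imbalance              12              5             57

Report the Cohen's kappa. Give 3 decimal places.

Observed agreement pₒ = trace/N = 120/186 = 0.6452
Expected agreement pₑ = Σ (rowᵢ·colᵢ)/N² = (70·47 + 42·58 + 74·81)/186² = 0.3388
κ = (pₒ − pₑ)/(1 − pₑ) = (0.6452 − 0.3388)/(1 − 0.3388) = 0.463

0.463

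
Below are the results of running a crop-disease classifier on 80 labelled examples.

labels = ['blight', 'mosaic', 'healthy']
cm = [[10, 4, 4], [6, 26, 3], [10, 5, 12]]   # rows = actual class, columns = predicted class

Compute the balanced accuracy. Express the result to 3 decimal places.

Balanced accuracy = mean of per-class recall.
  blight: recall = 10/18 = 0.5556
  mosaic: recall = 26/35 = 0.7429
  healthy: recall = 12/27 = 0.4444
Mean = (0.5556 + 0.7429 + 0.4444) / 3 = 0.581

0.581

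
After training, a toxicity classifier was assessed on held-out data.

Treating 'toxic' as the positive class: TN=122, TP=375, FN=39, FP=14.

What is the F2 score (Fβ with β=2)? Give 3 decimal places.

Fβ = (1+β²)·TP / ((1+β²)·TP + β²·FN + FP), with β²=4
= 5·375 / (5·375 + 4·39 + 14) = 0.917

0.917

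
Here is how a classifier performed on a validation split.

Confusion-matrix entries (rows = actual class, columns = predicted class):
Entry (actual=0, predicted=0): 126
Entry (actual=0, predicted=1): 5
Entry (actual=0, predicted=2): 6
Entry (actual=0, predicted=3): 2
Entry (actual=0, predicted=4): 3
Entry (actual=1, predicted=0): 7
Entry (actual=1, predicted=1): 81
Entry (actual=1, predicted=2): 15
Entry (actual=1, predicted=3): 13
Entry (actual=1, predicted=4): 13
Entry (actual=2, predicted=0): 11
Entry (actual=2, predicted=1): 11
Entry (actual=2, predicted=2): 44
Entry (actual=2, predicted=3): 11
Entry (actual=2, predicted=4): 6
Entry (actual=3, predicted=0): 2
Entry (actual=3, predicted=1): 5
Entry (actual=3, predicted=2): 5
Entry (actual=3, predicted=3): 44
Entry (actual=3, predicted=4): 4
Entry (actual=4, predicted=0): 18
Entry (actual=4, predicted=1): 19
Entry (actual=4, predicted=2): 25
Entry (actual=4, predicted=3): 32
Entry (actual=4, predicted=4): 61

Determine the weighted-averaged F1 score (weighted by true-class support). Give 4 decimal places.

Per-class F1 score (2·TP/(2·TP+FP+FN)):
  0: TP=126, FP=7+11+2+18=38, FN=5+6+2+3=16 → 252/306 = 0.82353
  1: TP=81, FP=5+11+5+19=40, FN=7+15+13+13=48 → 162/250 = 0.64800
  2: TP=44, FP=6+15+5+25=51, FN=11+11+11+6=39 → 88/178 = 0.49438
  3: TP=44, FP=2+13+11+32=58, FN=2+5+5+4=16 → 88/162 = 0.54321
  4: TP=61, FP=3+13+6+4=26, FN=18+19+25+32=94 → 122/242 = 0.50413
Weighted-F1 score = Σ (supportᵢ/N)·F1 scoreᵢ with N=569: (142/569)·0.82353 + (129/569)·0.64800 + (83/569)·0.49438 + (60/569)·0.54321 + (155/569)·0.50413 = 0.6192

0.6192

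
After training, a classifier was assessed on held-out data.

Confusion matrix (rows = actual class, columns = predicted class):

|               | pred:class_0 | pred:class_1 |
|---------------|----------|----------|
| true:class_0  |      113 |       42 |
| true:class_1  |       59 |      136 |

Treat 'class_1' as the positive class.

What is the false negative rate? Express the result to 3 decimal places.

0.303

FNR = FN/(FN+TP) = 59/(59+136) = 0.303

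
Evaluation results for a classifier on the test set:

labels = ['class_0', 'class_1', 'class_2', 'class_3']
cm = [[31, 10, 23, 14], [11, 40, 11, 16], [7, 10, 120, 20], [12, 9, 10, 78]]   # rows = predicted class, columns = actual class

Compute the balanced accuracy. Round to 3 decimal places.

Balanced accuracy = mean of per-class recall.
  class_0: recall = 31/61 = 0.5082
  class_1: recall = 40/69 = 0.5797
  class_2: recall = 120/164 = 0.7317
  class_3: recall = 78/128 = 0.6094
Mean = (0.5082 + 0.5797 + 0.7317 + 0.6094) / 4 = 0.607

0.607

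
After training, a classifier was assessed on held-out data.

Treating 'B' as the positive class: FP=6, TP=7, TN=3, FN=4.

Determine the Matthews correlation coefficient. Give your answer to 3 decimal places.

-0.032

MCC = (TP·TN − FP·FN) / √((TP+FP)(TP+FN)(TN+FP)(TN+FN))
Numerator = 7·3 − 6·4 = -3
Denominator = √(13·11·9·7) = √9009 = 94.9158
MCC = -3 / 94.9158 = -0.032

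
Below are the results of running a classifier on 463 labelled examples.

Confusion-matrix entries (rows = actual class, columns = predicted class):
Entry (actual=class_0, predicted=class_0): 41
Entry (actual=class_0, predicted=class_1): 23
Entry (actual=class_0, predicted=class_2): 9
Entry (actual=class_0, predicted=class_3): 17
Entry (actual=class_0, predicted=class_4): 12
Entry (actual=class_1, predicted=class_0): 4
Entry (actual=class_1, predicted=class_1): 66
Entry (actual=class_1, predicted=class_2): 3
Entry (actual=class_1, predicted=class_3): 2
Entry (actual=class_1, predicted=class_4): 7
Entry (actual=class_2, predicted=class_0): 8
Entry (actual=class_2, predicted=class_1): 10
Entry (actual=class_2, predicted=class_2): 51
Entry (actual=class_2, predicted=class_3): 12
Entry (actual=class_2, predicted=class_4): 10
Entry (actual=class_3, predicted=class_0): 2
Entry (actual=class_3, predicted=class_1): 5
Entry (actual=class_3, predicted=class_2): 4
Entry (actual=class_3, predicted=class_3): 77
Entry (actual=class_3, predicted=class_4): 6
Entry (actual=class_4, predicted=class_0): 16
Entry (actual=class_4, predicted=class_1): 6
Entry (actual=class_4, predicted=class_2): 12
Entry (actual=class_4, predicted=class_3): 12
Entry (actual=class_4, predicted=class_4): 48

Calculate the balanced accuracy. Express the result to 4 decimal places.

Balanced accuracy = mean of per-class recall.
  class_0: recall = 41/102 = 0.40196
  class_1: recall = 66/82 = 0.80488
  class_2: recall = 51/91 = 0.56044
  class_3: recall = 77/94 = 0.81915
  class_4: recall = 48/94 = 0.51064
Mean = (0.40196 + 0.80488 + 0.56044 + 0.81915 + 0.51064) / 5 = 0.6194

0.6194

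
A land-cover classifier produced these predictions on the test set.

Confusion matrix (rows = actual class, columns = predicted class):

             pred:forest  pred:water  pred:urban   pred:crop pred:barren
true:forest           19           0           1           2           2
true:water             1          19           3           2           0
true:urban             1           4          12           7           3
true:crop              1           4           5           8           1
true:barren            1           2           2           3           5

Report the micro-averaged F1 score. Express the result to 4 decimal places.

Micro-averaging pools counts across classes: ΣTP=63, ΣFP=45, ΣFN=45.
Micro-F1 score = 2·TP/(2·TP+FP+FN) on pooled counts = 0.5833 (equals overall accuracy in single-label multiclass).

0.5833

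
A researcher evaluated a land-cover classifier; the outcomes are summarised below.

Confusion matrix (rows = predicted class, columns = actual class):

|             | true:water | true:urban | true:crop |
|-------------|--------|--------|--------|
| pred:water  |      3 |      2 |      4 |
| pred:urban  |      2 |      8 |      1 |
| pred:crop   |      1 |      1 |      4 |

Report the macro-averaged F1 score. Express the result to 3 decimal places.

Per-class F1 score (2·TP/(2·TP+FP+FN)):
  water: TP=3, FP=2+4=6, FN=2+1=3 → 6/15 = 0.4000
  urban: TP=8, FP=2+1=3, FN=2+1=3 → 16/22 = 0.7273
  crop: TP=4, FP=1+1=2, FN=4+1=5 → 8/15 = 0.5333
Macro-F1 score = mean = (0.4000 + 0.7273 + 0.5333) / 3 = 0.554

0.554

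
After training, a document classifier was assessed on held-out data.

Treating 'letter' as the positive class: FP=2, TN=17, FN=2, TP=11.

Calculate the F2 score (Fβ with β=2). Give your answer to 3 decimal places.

0.846

Fβ = (1+β²)·TP / ((1+β²)·TP + β²·FN + FP), with β²=4
= 5·11 / (5·11 + 4·2 + 2) = 0.846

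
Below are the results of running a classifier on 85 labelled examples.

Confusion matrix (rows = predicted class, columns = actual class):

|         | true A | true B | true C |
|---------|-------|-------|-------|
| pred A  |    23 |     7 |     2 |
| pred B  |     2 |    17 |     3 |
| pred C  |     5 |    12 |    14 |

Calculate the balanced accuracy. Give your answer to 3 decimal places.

0.659

Balanced accuracy = mean of per-class recall.
  A: recall = 23/30 = 0.7667
  B: recall = 17/36 = 0.4722
  C: recall = 14/19 = 0.7368
Mean = (0.7667 + 0.4722 + 0.7368) / 3 = 0.659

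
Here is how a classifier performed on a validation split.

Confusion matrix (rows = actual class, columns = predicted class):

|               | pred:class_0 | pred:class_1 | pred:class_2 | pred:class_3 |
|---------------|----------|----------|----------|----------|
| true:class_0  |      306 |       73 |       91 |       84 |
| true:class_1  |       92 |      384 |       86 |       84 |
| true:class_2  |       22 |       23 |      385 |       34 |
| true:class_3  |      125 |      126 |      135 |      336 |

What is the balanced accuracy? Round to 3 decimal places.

Balanced accuracy = mean of per-class recall.
  class_0: recall = 306/554 = 0.5523
  class_1: recall = 384/646 = 0.5944
  class_2: recall = 385/464 = 0.8297
  class_3: recall = 336/722 = 0.4654
Mean = (0.5523 + 0.5944 + 0.8297 + 0.4654) / 4 = 0.610

0.610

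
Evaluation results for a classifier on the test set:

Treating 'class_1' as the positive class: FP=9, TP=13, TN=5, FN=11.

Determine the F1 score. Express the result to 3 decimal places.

Precision = TP/(TP+FP) = 13/22 = 0.5909
Recall = TP/(TP+FN) = 13/24 = 0.5417
F1 = 2·TP/(2·TP+FP+FN) = 26/46 = 0.565

0.565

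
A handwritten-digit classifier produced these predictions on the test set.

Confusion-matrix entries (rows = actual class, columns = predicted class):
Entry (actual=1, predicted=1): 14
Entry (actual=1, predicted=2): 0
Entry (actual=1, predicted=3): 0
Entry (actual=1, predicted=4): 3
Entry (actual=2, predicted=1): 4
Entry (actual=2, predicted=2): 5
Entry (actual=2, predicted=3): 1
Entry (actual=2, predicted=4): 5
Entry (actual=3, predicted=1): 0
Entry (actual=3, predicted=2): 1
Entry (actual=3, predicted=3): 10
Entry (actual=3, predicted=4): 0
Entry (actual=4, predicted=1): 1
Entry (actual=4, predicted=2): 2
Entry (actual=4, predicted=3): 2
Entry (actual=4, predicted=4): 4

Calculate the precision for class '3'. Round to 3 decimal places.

One-vs-rest for '3': TP = diagonal; FP = other classes predicted '3'; FN = '3' predicted as other.
precision = TP/(TP+FP).
3: TP=10, FP=0+1+2=3 → 10/13 = 0.7692

0.769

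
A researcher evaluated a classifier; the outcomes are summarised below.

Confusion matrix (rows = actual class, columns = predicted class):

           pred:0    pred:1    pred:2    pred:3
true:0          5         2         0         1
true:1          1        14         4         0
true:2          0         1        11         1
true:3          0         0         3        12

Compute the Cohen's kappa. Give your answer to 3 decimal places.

Observed agreement pₒ = trace/N = 42/55 = 0.7636
Expected agreement pₑ = Σ (rowᵢ·colᵢ)/N² = (8·6 + 19·17 + 13·18 + 15·14)/55² = 0.2694
κ = (pₒ − pₑ)/(1 − pₑ) = (0.7636 − 0.2694)/(1 − 0.2694) = 0.676

0.676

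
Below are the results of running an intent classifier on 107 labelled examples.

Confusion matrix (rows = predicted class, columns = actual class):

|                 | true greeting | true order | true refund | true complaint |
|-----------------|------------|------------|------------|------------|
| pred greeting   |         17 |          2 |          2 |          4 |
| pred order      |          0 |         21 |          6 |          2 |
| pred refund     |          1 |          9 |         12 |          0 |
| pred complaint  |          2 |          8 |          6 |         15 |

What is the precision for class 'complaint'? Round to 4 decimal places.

precision = TP/(TP+FP).
complaint: TP=15, FP=2+8+6=16 → 15/31 = 0.48387

0.4839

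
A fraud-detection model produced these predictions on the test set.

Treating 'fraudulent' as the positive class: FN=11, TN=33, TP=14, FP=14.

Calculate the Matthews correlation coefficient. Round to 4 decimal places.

0.2560

MCC = (TP·TN − FP·FN) / √((TP+FP)(TP+FN)(TN+FP)(TN+FN))
Numerator = 14·33 − 14·11 = 308
Denominator = √(28·25·47·44) = √1447600 = 1203.1625
MCC = 308 / 1203.1625 = 0.2560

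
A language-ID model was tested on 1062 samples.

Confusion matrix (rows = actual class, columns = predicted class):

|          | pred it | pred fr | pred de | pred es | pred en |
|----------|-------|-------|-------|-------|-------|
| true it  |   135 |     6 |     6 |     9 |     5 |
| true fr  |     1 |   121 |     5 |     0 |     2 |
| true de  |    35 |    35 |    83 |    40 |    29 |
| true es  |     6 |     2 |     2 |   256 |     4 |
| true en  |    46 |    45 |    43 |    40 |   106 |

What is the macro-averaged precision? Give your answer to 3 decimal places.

Per-class precision (TP/(TP+FP)):
  it: TP=135, FP=1+35+6+46=88 → 135/223 = 0.6054
  fr: TP=121, FP=6+35+2+45=88 → 121/209 = 0.5789
  de: TP=83, FP=6+5+2+43=56 → 83/139 = 0.5971
  es: TP=256, FP=9+0+40+40=89 → 256/345 = 0.7420
  en: TP=106, FP=5+2+29+4=40 → 106/146 = 0.7260
Macro-precision = mean = (0.6054 + 0.5789 + 0.5971 + 0.7420 + 0.7260) / 5 = 0.650

0.650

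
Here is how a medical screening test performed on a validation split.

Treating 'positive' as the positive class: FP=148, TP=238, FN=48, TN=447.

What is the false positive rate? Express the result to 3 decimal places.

0.249

FPR = FP/(FP+TN) = 148/(148+447) = 0.249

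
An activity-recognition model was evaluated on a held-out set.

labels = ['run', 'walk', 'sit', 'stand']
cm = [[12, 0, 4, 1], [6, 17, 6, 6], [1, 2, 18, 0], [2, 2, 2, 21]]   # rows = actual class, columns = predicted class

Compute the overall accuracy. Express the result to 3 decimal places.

0.680

Accuracy = trace / total = (12+17+18+21=68) / 100 = 68/100 = 0.680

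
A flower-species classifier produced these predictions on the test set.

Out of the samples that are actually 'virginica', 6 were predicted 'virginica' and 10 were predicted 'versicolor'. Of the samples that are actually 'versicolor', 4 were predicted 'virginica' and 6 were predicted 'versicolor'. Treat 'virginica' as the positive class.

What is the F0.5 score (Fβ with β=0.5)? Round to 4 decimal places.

0.5357

Fβ = (1+β²)·TP / ((1+β²)·TP + β²·FN + FP), with β²=1/4
= 1.25·6 / (1.25·6 + 0.25·10 + 4) = 0.5357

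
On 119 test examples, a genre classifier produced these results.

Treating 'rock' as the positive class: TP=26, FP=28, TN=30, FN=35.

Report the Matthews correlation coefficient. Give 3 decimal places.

MCC = (TP·TN − FP·FN) / √((TP+FP)(TP+FN)(TN+FP)(TN+FN))
Numerator = 26·30 − 28·35 = -200
Denominator = √(54·61·58·65) = √12418380 = 3523.9722
MCC = -200 / 3523.9722 = -0.057

-0.057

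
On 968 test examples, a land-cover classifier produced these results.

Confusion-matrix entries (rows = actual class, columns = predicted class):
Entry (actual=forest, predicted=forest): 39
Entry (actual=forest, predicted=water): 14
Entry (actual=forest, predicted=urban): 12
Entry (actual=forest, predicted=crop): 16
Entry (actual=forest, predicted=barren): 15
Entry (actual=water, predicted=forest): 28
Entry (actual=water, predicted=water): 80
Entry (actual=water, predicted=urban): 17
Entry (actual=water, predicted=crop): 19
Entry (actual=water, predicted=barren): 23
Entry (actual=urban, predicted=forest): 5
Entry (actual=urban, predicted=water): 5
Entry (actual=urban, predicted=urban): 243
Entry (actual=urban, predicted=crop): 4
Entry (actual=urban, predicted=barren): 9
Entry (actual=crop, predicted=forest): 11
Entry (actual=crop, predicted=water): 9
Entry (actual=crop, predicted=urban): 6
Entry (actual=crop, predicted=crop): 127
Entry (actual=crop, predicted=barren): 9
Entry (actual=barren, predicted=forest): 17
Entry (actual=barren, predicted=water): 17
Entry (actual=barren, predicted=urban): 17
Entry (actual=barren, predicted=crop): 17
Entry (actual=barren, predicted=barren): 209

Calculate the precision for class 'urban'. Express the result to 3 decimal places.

0.824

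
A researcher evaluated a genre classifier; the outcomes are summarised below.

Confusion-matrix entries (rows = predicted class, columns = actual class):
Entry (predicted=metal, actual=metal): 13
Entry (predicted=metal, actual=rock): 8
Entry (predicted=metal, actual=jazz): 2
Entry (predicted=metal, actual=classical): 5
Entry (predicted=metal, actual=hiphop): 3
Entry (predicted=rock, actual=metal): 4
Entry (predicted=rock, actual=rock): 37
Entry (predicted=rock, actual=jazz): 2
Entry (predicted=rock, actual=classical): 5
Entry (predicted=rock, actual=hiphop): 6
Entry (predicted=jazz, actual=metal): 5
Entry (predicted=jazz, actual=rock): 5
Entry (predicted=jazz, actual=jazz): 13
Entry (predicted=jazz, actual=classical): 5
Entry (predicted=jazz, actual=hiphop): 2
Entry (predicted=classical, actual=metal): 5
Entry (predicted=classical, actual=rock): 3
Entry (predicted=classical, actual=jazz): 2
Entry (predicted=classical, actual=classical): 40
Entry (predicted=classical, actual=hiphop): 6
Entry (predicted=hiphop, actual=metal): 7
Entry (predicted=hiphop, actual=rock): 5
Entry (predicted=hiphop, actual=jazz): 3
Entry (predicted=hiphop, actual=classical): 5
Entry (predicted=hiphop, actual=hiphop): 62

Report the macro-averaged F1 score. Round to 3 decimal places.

0.604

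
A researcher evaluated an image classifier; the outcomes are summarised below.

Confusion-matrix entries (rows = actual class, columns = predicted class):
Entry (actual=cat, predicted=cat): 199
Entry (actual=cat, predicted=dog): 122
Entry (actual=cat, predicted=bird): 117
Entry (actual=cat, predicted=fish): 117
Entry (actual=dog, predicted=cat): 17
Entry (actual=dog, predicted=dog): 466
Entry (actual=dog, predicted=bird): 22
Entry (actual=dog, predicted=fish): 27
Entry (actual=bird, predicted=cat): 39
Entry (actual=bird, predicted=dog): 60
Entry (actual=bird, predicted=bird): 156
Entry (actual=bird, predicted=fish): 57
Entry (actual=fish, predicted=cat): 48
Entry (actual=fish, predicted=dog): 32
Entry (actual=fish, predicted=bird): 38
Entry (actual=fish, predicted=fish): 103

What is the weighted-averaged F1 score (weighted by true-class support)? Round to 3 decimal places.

0.558

Per-class F1 score (2·TP/(2·TP+FP+FN)):
  cat: TP=199, FP=17+39+48=104, FN=122+117+117=356 → 398/858 = 0.4639
  dog: TP=466, FP=122+60+32=214, FN=17+22+27=66 → 932/1212 = 0.7690
  bird: TP=156, FP=117+22+38=177, FN=39+60+57=156 → 312/645 = 0.4837
  fish: TP=103, FP=117+27+57=201, FN=48+32+38=118 → 206/525 = 0.3924
Weighted-F1 score = Σ (supportᵢ/N)·F1 scoreᵢ with N=1620: (555/1620)·0.4639 + (532/1620)·0.7690 + (312/1620)·0.4837 + (221/1620)·0.3924 = 0.558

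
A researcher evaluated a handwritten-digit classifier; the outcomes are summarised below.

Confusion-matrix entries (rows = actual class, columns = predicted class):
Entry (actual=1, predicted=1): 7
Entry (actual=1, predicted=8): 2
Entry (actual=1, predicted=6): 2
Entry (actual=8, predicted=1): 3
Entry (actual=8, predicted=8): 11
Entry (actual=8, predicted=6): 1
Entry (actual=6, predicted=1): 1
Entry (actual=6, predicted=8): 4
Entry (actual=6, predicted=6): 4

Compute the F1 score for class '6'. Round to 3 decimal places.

Treat '6' as positive and all other classes as negative.
F1 score = 2·TP/(2·TP+FP+FN).
6: TP=4, FP=2+1=3, FN=1+4=5 → 8/16 = 0.5000

0.500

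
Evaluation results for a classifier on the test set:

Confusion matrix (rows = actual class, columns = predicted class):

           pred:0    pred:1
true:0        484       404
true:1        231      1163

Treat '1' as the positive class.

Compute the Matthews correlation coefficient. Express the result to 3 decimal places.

0.399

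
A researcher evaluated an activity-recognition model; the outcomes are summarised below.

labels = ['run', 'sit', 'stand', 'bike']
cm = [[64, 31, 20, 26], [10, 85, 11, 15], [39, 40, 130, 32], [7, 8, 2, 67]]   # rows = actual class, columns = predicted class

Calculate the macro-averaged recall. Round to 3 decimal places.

Per-class recall (TP/(TP+FN)):
  run: TP=64, FN=31+20+26=77 → 64/141 = 0.4539
  sit: TP=85, FN=10+11+15=36 → 85/121 = 0.7025
  stand: TP=130, FN=39+40+32=111 → 130/241 = 0.5394
  bike: TP=67, FN=7+8+2=17 → 67/84 = 0.7976
Macro-recall = mean = (0.4539 + 0.7025 + 0.5394 + 0.7976) / 4 = 0.623

0.623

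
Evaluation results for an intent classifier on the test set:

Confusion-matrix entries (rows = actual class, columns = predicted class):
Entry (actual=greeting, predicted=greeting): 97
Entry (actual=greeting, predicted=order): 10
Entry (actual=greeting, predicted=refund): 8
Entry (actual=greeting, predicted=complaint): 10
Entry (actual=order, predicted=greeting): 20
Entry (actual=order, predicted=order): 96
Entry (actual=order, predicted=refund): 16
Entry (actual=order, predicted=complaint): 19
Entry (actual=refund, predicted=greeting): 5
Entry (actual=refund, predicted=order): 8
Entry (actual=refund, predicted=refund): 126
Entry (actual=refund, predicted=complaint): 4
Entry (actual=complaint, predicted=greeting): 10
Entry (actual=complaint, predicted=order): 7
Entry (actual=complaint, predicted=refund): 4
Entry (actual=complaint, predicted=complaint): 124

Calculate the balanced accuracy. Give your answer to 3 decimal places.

0.787

Balanced accuracy = mean of per-class recall.
  greeting: recall = 97/125 = 0.7760
  order: recall = 96/151 = 0.6358
  refund: recall = 126/143 = 0.8811
  complaint: recall = 124/145 = 0.8552
Mean = (0.7760 + 0.6358 + 0.8811 + 0.8552) / 4 = 0.787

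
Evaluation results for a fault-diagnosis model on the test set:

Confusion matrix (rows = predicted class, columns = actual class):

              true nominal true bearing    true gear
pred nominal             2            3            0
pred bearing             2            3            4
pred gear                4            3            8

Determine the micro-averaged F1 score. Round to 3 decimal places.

0.448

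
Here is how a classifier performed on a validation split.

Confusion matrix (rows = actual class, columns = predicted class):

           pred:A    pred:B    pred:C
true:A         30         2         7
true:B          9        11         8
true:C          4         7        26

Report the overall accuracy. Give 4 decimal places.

0.6442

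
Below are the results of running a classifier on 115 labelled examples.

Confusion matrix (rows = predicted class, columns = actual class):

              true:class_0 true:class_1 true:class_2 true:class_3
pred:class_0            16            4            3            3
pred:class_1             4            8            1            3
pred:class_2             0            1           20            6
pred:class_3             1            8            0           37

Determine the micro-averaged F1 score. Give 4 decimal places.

0.7043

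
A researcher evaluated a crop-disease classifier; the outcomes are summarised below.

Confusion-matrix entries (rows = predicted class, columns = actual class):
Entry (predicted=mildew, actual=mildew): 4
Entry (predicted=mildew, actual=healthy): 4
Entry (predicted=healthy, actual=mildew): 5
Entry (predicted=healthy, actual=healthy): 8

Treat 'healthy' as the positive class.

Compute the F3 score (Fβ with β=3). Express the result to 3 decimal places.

0.661

Fβ = (1+β²)·TP / ((1+β²)·TP + β²·FN + FP), with β²=9
= 10·8 / (10·8 + 9·4 + 5) = 0.661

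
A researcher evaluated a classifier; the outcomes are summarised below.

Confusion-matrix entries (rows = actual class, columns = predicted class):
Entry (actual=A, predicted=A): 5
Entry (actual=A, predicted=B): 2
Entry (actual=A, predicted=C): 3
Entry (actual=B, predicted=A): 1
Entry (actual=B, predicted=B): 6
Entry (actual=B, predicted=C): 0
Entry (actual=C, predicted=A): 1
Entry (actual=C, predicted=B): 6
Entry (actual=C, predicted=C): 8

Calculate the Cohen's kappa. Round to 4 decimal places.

0.3980

Observed agreement pₒ = trace/N = 19/32 = 0.59375
Expected agreement pₑ = Σ (rowᵢ·colᵢ)/N² = (10·7 + 7·14 + 15·11)/32² = 0.32520
κ = (pₒ − pₑ)/(1 − pₑ) = (0.59375 − 0.32520)/(1 − 0.32520) = 0.3980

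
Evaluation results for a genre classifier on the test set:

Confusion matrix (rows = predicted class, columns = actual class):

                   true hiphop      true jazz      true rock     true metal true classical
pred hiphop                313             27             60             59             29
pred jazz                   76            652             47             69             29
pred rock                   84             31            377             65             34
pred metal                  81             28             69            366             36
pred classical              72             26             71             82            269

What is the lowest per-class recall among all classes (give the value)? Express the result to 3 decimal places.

Per-class recall (TP/(TP+FN)):
  hiphop: TP=313, FN=76+84+81+72=313 → 313/626 = 0.5000
  jazz: TP=652, FN=27+31+28+26=112 → 652/764 = 0.8534
  rock: TP=377, FN=60+47+69+71=247 → 377/624 = 0.6042
  metal: TP=366, FN=59+69+65+82=275 → 366/641 = 0.5710
  classical: TP=269, FN=29+29+34+36=128 → 269/397 = 0.6776
Lowest is class 'hiphop' with recall = 0.500.

0.500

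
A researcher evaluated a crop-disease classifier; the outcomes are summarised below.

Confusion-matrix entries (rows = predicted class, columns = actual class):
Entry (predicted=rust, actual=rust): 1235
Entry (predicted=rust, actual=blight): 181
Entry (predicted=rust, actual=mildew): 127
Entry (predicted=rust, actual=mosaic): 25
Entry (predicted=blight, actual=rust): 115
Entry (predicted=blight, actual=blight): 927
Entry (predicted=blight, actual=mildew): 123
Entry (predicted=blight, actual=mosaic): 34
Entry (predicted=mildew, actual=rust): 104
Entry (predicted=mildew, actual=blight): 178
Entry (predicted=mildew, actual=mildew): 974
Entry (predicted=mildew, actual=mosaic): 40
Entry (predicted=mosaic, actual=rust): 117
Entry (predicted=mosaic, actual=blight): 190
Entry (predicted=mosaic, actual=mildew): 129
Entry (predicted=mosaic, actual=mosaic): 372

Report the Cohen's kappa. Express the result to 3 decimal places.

0.618

Observed agreement pₒ = trace/N = 3508/4871 = 0.7202
Expected agreement pₑ = Σ (rowᵢ·colᵢ)/N² = (1571·1568 + 1476·1199 + 1353·1296 + 471·808)/4871² = 0.2684
κ = (pₒ − pₑ)/(1 − pₑ) = (0.7202 − 0.2684)/(1 − 0.2684) = 0.618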